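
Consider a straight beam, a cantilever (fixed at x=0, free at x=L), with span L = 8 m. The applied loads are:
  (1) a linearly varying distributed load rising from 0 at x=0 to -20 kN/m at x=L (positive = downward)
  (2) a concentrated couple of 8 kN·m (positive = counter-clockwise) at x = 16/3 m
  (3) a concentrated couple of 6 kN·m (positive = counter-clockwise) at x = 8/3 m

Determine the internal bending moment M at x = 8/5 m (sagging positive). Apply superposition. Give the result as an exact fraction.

M(8/5) = 23578/75 kN·m

Load 1 — triangular load w₀=-20 kN/m (0→w₀ over full span):
  M_1 = w₀Lx/2 - w₀L²/3 - w₀x³/(6L) = (-20)·8·(8/5)/2 - (-20)·8²/3 - (-20)·(8/5)³/(6·8) = 22528/75 kN·m
Load 2 — applied couple M₀=8 kN·m at a=16/3 m (b=L-a=8/3):
  M_2 = M₀  [x≤a] = 8 = 8 kN·m
Load 3 — applied couple M₀=6 kN·m at a=8/3 m (b=L-a=16/3):
  M_3 = M₀  [x≤a] = 6 = 6 kN·m
Superposition: M = Σ M_i = 23578/75 kN·m ≈ 314.373333 kN·m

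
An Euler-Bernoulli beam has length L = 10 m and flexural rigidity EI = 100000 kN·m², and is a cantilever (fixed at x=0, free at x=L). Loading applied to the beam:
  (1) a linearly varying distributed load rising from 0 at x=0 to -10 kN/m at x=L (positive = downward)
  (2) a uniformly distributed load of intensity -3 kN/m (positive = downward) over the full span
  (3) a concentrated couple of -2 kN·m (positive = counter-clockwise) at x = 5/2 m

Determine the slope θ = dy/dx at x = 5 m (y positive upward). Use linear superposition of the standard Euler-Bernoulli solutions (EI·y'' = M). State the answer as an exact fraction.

Load 1 — triangular load w₀=-10 kN/m (0→w₀ over full span):
  θ_1 = (w₀Lx²/4-w₀L²x/3-w₀x⁴/(24L))/EI = ((-10)·10·5²/4-(-10)·10²·5/3-(-10)·5⁴/(24·10))/100000 = 41/3840 rad
Load 2 — uniform load w=-3 kN/m over full span:
  θ_2 = -wx(x²-3Lx+3L²)/(6EI) = -(-3)·5·(5²-3·10·5+3·10²)/(6·100000) = 7/1600 rad
Load 3 — applied couple M₀=-2 kN·m at a=5/2 m (b=L-a=15/2):
  θ_3 = M₀a/EI  [x>a] = (-2)·(5/2)/100000 = -1/20000 rad
Superposition: θ = Σ θ_i = 7201/480000 rad ≈ 0.015002 rad

θ(5) = 7201/480000 rad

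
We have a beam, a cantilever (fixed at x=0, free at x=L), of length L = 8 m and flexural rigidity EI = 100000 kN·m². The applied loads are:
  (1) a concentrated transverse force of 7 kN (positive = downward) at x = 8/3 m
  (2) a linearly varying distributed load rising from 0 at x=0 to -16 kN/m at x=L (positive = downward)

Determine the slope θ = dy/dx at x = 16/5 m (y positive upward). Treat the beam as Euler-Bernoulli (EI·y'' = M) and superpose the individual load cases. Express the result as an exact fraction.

θ(16/5) = 131561/17578125 rad

Load 1 — point force P=7 kN at a=8/3 m (b=L-a=16/3):
  θ_1 = -Pa²/(2EI)  [x>a] = -7·(8/3)²/(2·100000) = -7/28125 rad
Load 2 — triangular load w₀=-16 kN/m (0→w₀ over full span):
  θ_2 = (w₀Lx²/4-w₀L²x/3-w₀x⁴/(24L))/EI = ((-16)·8·(16/5)²/4-(-16)·8²·(16/5)/3-(-16)·(16/5)⁴/(24·8))/100000 = 15104/1953125 rad
Superposition: θ = Σ θ_i = 131561/17578125 rad ≈ 0.007484 rad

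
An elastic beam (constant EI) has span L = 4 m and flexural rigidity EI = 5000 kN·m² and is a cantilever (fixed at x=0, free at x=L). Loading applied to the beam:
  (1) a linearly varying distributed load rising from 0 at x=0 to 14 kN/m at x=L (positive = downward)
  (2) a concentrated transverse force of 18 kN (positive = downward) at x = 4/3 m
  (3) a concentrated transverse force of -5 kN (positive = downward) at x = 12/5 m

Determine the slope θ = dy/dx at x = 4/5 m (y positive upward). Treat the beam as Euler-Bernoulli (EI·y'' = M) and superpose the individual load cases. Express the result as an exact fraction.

Load 1 — triangular load w₀=14 kN/m (0→w₀ over full span):
  θ_1 = (w₀Lx²/4-w₀L²x/3-w₀x⁴/(24L))/EI = (14·4·(4/5)²/4-14·4²·(4/5)/3-14·(4/5)⁴/(24·4))/5000 = -11914/1171875 rad
Load 2 — point force P=18 kN at a=4/3 m (b=L-a=8/3):
  θ_2 = -Px(2a-x)/(2EI)  [x≤a] = -18·(4/5)·(2·(4/3)-(4/5))/(2·5000) = -42/15625 rad
Load 3 — point force P=-5 kN at a=12/5 m (b=L-a=8/5):
  θ_3 = -Px(2a-x)/(2EI)  [x≤a] = -(-5)·(4/5)·(2·(12/5)-(4/5))/(2·5000) = 1/625 rad
Superposition: θ = Σ θ_i = -13189/1171875 rad ≈ -0.011255 rad

θ(4/5) = -13189/1171875 rad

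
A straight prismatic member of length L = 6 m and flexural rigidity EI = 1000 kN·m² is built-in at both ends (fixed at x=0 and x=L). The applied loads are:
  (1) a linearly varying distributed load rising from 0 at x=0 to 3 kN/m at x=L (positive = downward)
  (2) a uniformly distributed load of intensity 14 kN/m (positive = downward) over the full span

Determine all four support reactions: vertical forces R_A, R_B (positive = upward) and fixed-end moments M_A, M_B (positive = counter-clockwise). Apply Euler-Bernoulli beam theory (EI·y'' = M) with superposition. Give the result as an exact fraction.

R_A = 447/10 kN, M_A = 228/5 kN·m, R_B = 483/10 kN, M_B = -237/5 kN·m

Load 1 — triangular load w₀=3 kN/m (0→w₀ over full span):
  R_A = 3w₀L/20 = 3·3·6/20 = 27/10 kN
  M_A = w₀L²/30 = 3·6²/30 = 18/5 kN·m
  R_B = 7w₀L/20 = 7·3·6/20 = 63/10 kN
  M_B = -w₀L²/20 = -3·6²/20 = -27/5 kN·m
Load 2 — uniform load w=14 kN/m over full span:
  R_A = wL/2 = 14·6/2 = 42 kN
  M_A = wL²/12 = 14·6²/12 = 42 kN·m
  R_B = wL/2 = 14·6/2 = 42 kN
  M_B = -wL²/12 = -14·6²/12 = -42 kN·m
Superposition: R_A = 447/10 kN, M_A = 228/5 kN·m, R_B = 483/10 kN, M_B = -237/5 kN·m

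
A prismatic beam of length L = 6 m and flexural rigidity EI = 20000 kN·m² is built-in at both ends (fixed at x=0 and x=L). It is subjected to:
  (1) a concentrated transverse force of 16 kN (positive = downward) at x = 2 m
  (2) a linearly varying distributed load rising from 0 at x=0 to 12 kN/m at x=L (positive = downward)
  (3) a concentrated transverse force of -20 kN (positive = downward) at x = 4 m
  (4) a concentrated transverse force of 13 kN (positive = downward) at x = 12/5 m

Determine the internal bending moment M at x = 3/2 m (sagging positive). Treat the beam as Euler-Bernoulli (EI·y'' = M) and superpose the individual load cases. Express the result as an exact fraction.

M(3/2) = 20237/3000 kN·m

Load 1 — point force P=16 kN at a=2 m (b=L-a=4):
  M_1 = Pb²(3a+b)x/L³ - Pab²/L²  [x≤a] = 16·4²·(3·2+4)·(3/2)/6³ - 16·2·4²/6² = 32/9 kN·m
Load 2 — triangular load w₀=12 kN/m (0→w₀ over full span):
  M_2 = 3w₀Lx/20 - w₀L²/30 - w₀x³/(6L) = 3·12·6·(3/2)/20 - 12·6²/30 - 12·(3/2)³/(6·6) = 27/40 kN·m
Load 3 — point force P=-20 kN at a=4 m (b=L-a=2):
  M_3 = Pb²(3a+b)x/L³ - Pab²/L²  [x≤a] = (-20)·2²·(3·4+2)·(3/2)/6³ - (-20)·4·2²/6² = 10/9 kN·m
Load 4 — point force P=13 kN at a=12/5 m (b=L-a=18/5):
  M_4 = Pb²(3a+b)x/L³ - Pab²/L²  [x≤a] = 13·(18/5)²·(3·(12/5)+(18/5))·(3/2)/6³ - 13·(12/5)·(18/5)²/6² = 351/250 kN·m
Superposition: M = Σ M_i = 20237/3000 kN·m ≈ 6.745667 kN·m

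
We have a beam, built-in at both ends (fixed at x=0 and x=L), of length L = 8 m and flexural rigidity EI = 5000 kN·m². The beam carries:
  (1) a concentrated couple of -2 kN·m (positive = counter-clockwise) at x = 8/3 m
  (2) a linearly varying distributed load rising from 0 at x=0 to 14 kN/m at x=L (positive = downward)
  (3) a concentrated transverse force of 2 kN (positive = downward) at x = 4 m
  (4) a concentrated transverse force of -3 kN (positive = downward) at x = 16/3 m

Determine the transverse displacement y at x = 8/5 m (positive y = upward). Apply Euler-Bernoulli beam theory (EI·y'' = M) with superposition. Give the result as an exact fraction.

Load 1 — applied couple M₀=-2 kN·m at a=8/3 m (b=L-a=16/3):
  y_1 = (R_Ax³/6 - M_Ax²/2)/EI  [x≤a] with R_A=-1/3, M_A=0 = ((-1/3)·(8/5)³/6 - 0·(8/5)²/2)/5000 = -32/703125 m
Load 2 — triangular load w₀=14 kN/m (0→w₀ over full span):
  y_2 = -w₀x²(L-x)²(x+2L)/(120LEI) = -14·(8/5)²·(8-(8/5))²·((8/5)+2·8)/(120·8·5000) = -157696/29296875 m
Load 3 — point force P=2 kN at a=4 m (b=L-a=4):
  y_3 = -Pb²x²(3aL-(3a+b)x)/(6L³EI)  [x≤a] = -2·4²·(8/5)²·(3·4·8-(3·4+4)·(8/5))/(6·8³·5000) = -88/234375 m
Load 4 — point force P=-3 kN at a=16/3 m (b=L-a=8/3):
  y_4 = -Pb²x²(3aL-(3a+b)x)/(6L³EI)  [x≤a] = -(-3)·(8/3)²·(8/5)²·(3·(16/3)·8-(3·(16/3)+(8/3))·(8/5))/(6·8³·5000) = 736/2109375 m
Superposition: y = Σ y_i = -1438264/263671875 m ≈ -0.005455 m

y(8/5) = -1438264/263671875 m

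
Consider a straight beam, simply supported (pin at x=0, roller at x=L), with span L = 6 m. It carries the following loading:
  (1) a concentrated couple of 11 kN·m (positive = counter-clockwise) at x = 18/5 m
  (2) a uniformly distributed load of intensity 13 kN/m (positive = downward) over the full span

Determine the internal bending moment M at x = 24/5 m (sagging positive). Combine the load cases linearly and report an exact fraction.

M(24/5) = 881/25 kN·m

Load 1 — applied couple M₀=11 kN·m at a=18/5 m (b=L-a=12/5):
  M_1 = M₀x/L - M₀  [x>a] = 11·(24/5)/6 - 11 = -11/5 kN·m
Load 2 — uniform load w=13 kN/m over full span:
  M_2 = wx(L-x)/2 = 13·(24/5)·(6-(24/5))/2 = 936/25 kN·m
Superposition: M = Σ M_i = 881/25 kN·m ≈ 35.240000 kN·m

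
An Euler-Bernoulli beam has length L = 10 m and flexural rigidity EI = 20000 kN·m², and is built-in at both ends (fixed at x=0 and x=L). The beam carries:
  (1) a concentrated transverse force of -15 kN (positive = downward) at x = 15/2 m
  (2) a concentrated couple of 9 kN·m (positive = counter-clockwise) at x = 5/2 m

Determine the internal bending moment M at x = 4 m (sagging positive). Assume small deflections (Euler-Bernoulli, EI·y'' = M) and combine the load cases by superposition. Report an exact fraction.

Load 1 — point force P=-15 kN at a=15/2 m (b=L-a=5/2):
  M_1 = Pb²(3a+b)x/L³ - Pab²/L²  [x≤a] = (-15)·(5/2)²·(3·(15/2)+(5/2))·4/10³ - (-15)·(15/2)·(5/2)²/10² = -75/32 kN·m
Load 2 — applied couple M₀=9 kN·m at a=5/2 m (b=L-a=15/2):
  M_2 = R_Ax - M_A - M₀  [x>a] with R_A=81/80, M_A=-27/16 = (81/80)·4 - (-27/16) - 9 = -261/80 kN·m
Superposition: M = Σ M_i = -897/160 kN·m ≈ -5.606250 kN·m

M(4) = -897/160 kN·m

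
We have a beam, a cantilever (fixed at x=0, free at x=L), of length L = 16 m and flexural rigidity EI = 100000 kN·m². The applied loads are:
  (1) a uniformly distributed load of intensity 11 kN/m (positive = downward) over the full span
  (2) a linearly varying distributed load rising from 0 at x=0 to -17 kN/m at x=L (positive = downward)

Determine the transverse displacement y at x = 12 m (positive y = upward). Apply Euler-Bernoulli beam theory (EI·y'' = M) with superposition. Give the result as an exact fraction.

Load 1 — uniform load w=11 kN/m over full span:
  y_1 = -wx²(x²-4Lx+6L²)/(24EI) = -11·12²·(12²-4·16·12+6·16²)/(24·100000) = -1881/3125 m
Load 2 — triangular load w₀=-17 kN/m (0→w₀ over full span):
  y_2 = (w₀Lx³/12-w₀L²x²/6-w₀x⁵/(120L))/EI = ((-17)·16·12³/12-(-17)·16²·12²/6-(-17)·12⁵/(120·16))/100000 = 42177/62500 m
Superposition: y = Σ y_i = 4557/62500 m ≈ 0.072912 m

y(12) = 4557/62500 m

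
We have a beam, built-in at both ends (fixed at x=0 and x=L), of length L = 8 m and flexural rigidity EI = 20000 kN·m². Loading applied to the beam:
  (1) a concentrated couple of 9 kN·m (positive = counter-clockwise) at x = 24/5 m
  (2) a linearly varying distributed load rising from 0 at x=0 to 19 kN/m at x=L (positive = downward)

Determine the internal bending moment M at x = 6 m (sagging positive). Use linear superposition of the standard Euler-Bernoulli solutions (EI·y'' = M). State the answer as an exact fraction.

Load 1 — applied couple M₀=9 kN·m at a=24/5 m (b=L-a=16/5):
  M_1 = R_Ax - M_A - M₀  [x>a] with R_A=81/50, M_A=72/25 = (81/50)·6 - (72/25) - 9 = -54/25 kN·m
Load 2 — triangular load w₀=19 kN/m (0→w₀ over full span):
  M_2 = 3w₀Lx/20 - w₀L²/30 - w₀x³/(6L) = 3·19·8·6/20 - 19·8²/30 - 19·6³/(6·8) = 323/30 kN·m
Superposition: M = Σ M_i = 1291/150 kN·m ≈ 8.606667 kN·m

M(6) = 1291/150 kN·m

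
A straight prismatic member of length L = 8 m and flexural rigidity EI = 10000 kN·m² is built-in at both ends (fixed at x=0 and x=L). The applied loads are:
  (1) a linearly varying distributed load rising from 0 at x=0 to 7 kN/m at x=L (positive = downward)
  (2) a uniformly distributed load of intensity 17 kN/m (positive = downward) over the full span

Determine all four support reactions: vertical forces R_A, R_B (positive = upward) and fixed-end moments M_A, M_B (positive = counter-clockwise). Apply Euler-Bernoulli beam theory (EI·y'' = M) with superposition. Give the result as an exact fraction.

Load 1 — triangular load w₀=7 kN/m (0→w₀ over full span):
  R_A = 3w₀L/20 = 3·7·8/20 = 42/5 kN
  M_A = w₀L²/30 = 7·8²/30 = 224/15 kN·m
  R_B = 7w₀L/20 = 7·7·8/20 = 98/5 kN
  M_B = -w₀L²/20 = -7·8²/20 = -112/5 kN·m
Load 2 — uniform load w=17 kN/m over full span:
  R_A = wL/2 = 17·8/2 = 68 kN
  M_A = wL²/12 = 17·8²/12 = 272/3 kN·m
  R_B = wL/2 = 17·8/2 = 68 kN
  M_B = -wL²/12 = -17·8²/12 = -272/3 kN·m
Superposition: R_A = 382/5 kN, M_A = 528/5 kN·m, R_B = 438/5 kN, M_B = -1696/15 kN·m

R_A = 382/5 kN, M_A = 528/5 kN·m, R_B = 438/5 kN, M_B = -1696/15 kN·m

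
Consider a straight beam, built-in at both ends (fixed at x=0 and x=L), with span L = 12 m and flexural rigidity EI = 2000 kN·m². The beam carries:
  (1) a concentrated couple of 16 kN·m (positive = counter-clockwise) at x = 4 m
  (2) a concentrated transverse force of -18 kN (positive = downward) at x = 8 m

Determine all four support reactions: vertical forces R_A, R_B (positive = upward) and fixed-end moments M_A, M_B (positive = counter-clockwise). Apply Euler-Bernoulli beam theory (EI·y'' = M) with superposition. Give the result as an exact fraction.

Load 1 — applied couple M₀=16 kN·m at a=4 m (b=L-a=8):
  R_A = 6M₀ab/L³ = 6·16·4·8/12³ = 16/9 kN
  M_A = M₀b(2a-b)/L² = 16·8·(2·4-8)/12² = 0 kN·m
  R_B = -6M₀ab/L³ = -6·16·4·8/12³ = -16/9 kN
  M_B = M₀a(2b-a)/L² = 16·4·(2·8-4)/12² = 16/3 kN·m
Load 2 — point force P=-18 kN at a=8 m (b=L-a=4):
  R_A = Pb²(3a+b)/L³ = (-18)·4²·(3·8+4)/12³ = -14/3 kN
  M_A = Pab²/L² = (-18)·8·4²/12² = -16 kN·m
  R_B = Pa²(a+3b)/L³ = (-18)·8²·(8+3·4)/12³ = -40/3 kN
  M_B = -Pa²b/L² = -(-18)·8²·4/12² = 32 kN·m
Superposition: R_A = -26/9 kN, M_A = -16 kN·m, R_B = -136/9 kN, M_B = 112/3 kN·m

R_A = -26/9 kN, M_A = -16 kN·m, R_B = -136/9 kN, M_B = 112/3 kN·m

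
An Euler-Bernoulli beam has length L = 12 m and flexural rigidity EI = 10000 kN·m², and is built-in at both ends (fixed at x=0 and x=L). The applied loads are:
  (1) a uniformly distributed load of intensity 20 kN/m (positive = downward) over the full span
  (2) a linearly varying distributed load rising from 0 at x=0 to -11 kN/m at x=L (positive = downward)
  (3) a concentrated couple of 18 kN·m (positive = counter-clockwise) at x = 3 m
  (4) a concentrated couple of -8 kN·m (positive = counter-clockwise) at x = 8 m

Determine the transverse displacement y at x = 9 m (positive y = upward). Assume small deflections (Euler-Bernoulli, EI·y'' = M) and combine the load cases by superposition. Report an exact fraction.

Load 1 — uniform load w=20 kN/m over full span:
  y_1 = -wx²(L-x)²/(24EI) = -20·9²·(12-9)²/(24·10000) = -243/4000 m
Load 2 — triangular load w₀=-11 kN/m (0→w₀ over full span):
  y_2 = -w₀x²(L-x)²(x+2L)/(120LEI) = -(-11)·9²·(12-9)²·(9+2·12)/(120·12·10000) = 29403/1600000 m
Load 3 — applied couple M₀=18 kN·m at a=3 m (b=L-a=9):
  y_3 = (R_Ax³/6 - M_Ax²/2 - M₀(x-a)²/2)/EI  [x>a] with R_A=27/16, M_A=-27/8 = ((27/16)·9³/6 - (-27/8)·9²/2 - 18·(9-3)²/2)/10000 = 567/320000 m
Load 4 — applied couple M₀=-8 kN·m at a=8 m (b=L-a=4):
  y_4 = (R_Ax³/6 - M_Ax²/2 - M₀(x-a)²/2)/EI  [x>a] with R_A=-8/9, M_A=-8/3 = ((-8/9)·9³/6 - (-8/3)·9²/2 - (-8)·(9-8)²/2)/10000 = 1/2500 m
Superposition: y = Σ y_i = -32161/800000 m ≈ -0.040201 m

y(9) = -32161/800000 m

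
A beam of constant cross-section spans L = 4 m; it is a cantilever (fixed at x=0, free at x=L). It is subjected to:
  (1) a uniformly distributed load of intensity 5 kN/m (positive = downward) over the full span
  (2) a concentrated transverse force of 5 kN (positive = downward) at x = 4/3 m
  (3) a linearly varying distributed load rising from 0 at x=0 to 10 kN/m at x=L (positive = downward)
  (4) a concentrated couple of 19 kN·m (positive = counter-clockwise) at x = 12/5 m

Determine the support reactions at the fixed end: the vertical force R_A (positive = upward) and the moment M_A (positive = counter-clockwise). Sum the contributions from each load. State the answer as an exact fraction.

Load 1 — uniform load w=5 kN/m over full span:
  R_A = wL = 5·4 = 20 kN
  M_A = wL²/2 = 5·4²/2 = 40 kN·m
Load 2 — point force P=5 kN at a=4/3 m (b=L-a=8/3):
  R_A = P = 5 kN
  M_A = Pa = 5·(4/3) = 20/3 kN·m
Load 3 — triangular load w₀=10 kN/m (0→w₀ over full span):
  R_A = w₀L/2 = 10·4/2 = 20 kN
  M_A = w₀L²/3 = 10·4²/3 = 160/3 kN·m
Load 4 — applied couple M₀=19 kN·m at a=12/5 m (b=L-a=8/5):
  R_A = 0 kN
  M_A = -M₀ = -19 kN·m
Superposition: R_A = 45 kN, M_A = 81 kN·m

R_A = 45 kN, M_A = 81 kN·m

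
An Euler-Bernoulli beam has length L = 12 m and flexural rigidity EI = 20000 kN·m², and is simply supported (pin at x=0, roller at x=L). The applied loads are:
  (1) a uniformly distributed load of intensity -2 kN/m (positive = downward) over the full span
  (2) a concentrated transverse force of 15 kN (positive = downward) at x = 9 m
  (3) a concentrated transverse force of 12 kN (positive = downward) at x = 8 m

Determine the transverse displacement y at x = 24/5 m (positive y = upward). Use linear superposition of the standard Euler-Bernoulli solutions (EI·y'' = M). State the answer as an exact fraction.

Load 1 — uniform load w=-2 kN/m over full span:
  y_1 = -wx(L³-2Lx²+x³)/(24EI) = -(-2)·(24/5)·(12³-2·12·(24/5)²+(24/5)³)/(24·20000) = 10044/390625 m
Load 2 — point force P=15 kN at a=9 m (b=L-a=3):
  y_2 = -Pbx(L²-b²-x²)/(6LEI)  [x≤a] = -15·3·(24/5)·(12²-3²-(24/5)²)/(6·12·20000) = -8397/500000 m
Load 3 — point force P=12 kN at a=8 m (b=L-a=4):
  y_3 = -Pbx(L²-b²-x²)/(6LEI)  [x≤a] = -12·4·(24/5)·(12²-4²-(24/5)²)/(6·12·20000) = -1312/78125 m
Superposition: y = Σ y_i = -98437/12500000 m ≈ -0.007875 m

y(24/5) = -98437/12500000 m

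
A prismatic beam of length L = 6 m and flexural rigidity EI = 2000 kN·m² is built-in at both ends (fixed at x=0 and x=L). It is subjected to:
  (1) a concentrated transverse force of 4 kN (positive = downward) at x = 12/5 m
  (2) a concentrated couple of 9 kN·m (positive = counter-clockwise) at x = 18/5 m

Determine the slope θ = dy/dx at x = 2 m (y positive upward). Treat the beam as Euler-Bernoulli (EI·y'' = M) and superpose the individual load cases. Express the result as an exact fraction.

θ(2) = -99/62500 rad

Load 1 — point force P=4 kN at a=12/5 m (b=L-a=18/5):
  θ_1 = -Pb²x(2aL-(3a+b)x)/(2L³EI)  [x≤a] = -4·(18/5)²·2·(2·(12/5)·6-(3·(12/5)+(18/5))·2)/(2·6³·2000) = -27/31250 rad
Load 2 — applied couple M₀=9 kN·m at a=18/5 m (b=L-a=12/5):
  θ_2 = (R_Ax²/2 - M_Ax)/EI  [x≤a] with R_A=54/25, M_A=72/25 = ((54/25)·2²/2 - (72/25)·2)/2000 = -9/12500 rad
Superposition: θ = Σ θ_i = -99/62500 rad ≈ -0.001584 rad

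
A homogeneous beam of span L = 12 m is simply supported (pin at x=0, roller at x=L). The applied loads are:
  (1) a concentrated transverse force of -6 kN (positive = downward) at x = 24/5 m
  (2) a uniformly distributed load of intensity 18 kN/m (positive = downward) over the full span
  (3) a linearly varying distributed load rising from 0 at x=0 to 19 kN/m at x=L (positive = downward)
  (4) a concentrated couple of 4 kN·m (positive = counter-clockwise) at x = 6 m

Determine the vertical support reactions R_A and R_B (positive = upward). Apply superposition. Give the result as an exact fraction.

Load 1 — point force P=-6 kN at a=24/5 m (b=L-a=36/5):
  R_A = Pb/L = (-6)·(36/5)/12 = -18/5 kN
  R_B = Pa/L = (-6)·(24/5)/12 = -12/5 kN
Load 2 — uniform load w=18 kN/m over full span:
  R_A = wL/2 = 18·12/2 = 108 kN
  R_B = wL/2 = 18·12/2 = 108 kN
Load 3 — triangular load w₀=19 kN/m (0→w₀ over full span):
  R_A = w₀L/6 = 19·12/6 = 38 kN
  R_B = w₀L/3 = 19·12/3 = 76 kN
Load 4 — applied couple M₀=4 kN·m at a=6 m (b=L-a=6):
  R_A = M₀/L = 4/12 = 1/3 kN
  R_B = -M₀/L = -4/12 = -1/3 kN
Superposition: R_A = 2141/15 kN, R_B = 2719/15 kN

R_A = 2141/15 kN, R_B = 2719/15 kN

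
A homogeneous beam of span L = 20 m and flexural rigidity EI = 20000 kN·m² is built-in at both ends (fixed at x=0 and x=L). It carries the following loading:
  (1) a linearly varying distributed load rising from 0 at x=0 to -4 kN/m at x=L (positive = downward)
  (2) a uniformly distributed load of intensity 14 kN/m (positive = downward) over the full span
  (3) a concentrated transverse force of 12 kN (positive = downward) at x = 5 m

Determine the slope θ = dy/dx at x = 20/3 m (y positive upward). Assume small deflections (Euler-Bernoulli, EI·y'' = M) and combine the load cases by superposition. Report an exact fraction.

θ(20/3) = -2929/97200 rad

Load 1 — triangular load w₀=-4 kN/m (0→w₀ over full span):
  θ_1 = -w₀(2x(L-x)(L-2x)(x+2L)+x²(L-x)²)/(120LEI) = -(-4)·(2·(20/3)·(20-(20/3))·(20-2·(20/3))·((20/3)+2·20)+(20/3)²·(20-(20/3))²)/(120·20·20000) = 32/6075 rad
Load 2 — uniform load w=14 kN/m over full span:
  θ_2 = -wx(L-x)(L-2x)/(12EI) = -14·(20/3)·(20-(20/3))·(20-2·(20/3))/(12·20000) = -14/405 rad
Load 3 — point force P=12 kN at a=5 m (b=L-a=15):
  θ_3 = Pa²(L-x)(2bL-(3b+a)(L-x))/(2L³EI)  [x>a] = 12·5²·(20-(20/3))·(2·15·20-(3·15+5)·(20-(20/3)))/(2·20³·20000) = -1/1200 rad
Superposition: θ = Σ θ_i = -2929/97200 rad ≈ -0.030134 rad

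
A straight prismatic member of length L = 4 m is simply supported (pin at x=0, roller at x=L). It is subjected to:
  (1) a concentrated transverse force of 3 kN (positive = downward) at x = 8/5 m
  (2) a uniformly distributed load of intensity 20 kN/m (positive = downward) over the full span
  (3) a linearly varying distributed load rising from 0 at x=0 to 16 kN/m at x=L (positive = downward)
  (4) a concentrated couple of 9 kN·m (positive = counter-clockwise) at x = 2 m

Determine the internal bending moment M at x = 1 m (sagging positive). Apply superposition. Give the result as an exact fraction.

M(1) = 881/20 kN·m

Load 1 — point force P=3 kN at a=8/5 m (b=L-a=12/5):
  M_1 = Pbx/L  [x≤a] = 3·(12/5)·1/4 = 9/5 kN·m
Load 2 — uniform load w=20 kN/m over full span:
  M_2 = wx(L-x)/2 = 20·1·(4-1)/2 = 30 kN·m
Load 3 — triangular load w₀=16 kN/m (0→w₀ over full span):
  M_3 = w₀Lx/6 - w₀x³/(6L) = 16·4·1/6 - 16·1³/(6·4) = 10 kN·m
Load 4 — applied couple M₀=9 kN·m at a=2 m (b=L-a=2):
  M_4 = M₀x/L  [x≤a] = 9·1/4 = 9/4 kN·m
Superposition: M = Σ M_i = 881/20 kN·m ≈ 44.050000 kN·m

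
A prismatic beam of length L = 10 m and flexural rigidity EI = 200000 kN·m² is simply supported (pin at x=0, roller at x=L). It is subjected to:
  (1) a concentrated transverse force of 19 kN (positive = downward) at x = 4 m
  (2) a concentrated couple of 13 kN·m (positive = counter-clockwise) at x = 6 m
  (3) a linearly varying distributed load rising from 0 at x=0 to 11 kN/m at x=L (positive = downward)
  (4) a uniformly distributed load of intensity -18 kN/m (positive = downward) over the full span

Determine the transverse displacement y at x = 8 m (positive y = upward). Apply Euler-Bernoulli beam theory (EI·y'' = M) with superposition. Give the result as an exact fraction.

y(8) = 27641/7500000 m

Load 1 — point force P=19 kN at a=4 m (b=L-a=6):
  y_1 = -Pa(L-x)(2Lx-a²-x²)/(6LEI)  [x>a] = -19·4·(10-8)·(2·10·8-4²-8²)/(6·10·200000) = -19/18750 m
Load 2 — applied couple M₀=13 kN·m at a=6 m (b=L-a=4):
  y_2 = (M₀x³/(6L)-M₀(x-a)²/2+C₁x)/EI  [x>a] with C₁=M₀(3b²-L²)/(6L)=-169/15 = (13·8³/(6·10)-13·(8-6)²/2+(-169/15)·8)/200000 = -13/500000 m
Load 3 — triangular load w₀=11 kN/m (0→w₀ over full span):
  y_3 = -w₀x(7L⁴-10L²x²+3x⁴)/(360LEI) = -11·8·(7·10⁴-10·10²·8²+3·8⁴)/(360·10·200000) = -1397/625000 m
Load 4 — uniform load w=-18 kN/m over full span:
  y_4 = -wx(L³-2Lx²+x³)/(24EI) = -(-18)·8·(10³-2·10·8²+8³)/(24·200000) = 87/12500 m
Superposition: y = Σ y_i = 27641/7500000 m ≈ 0.003685 m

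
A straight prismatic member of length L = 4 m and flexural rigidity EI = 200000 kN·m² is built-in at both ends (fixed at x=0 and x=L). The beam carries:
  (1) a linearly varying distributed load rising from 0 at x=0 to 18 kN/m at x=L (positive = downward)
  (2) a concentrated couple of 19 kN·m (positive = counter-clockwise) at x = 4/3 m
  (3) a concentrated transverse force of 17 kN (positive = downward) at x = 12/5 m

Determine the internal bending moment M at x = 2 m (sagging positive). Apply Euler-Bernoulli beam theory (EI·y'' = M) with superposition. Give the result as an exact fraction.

M(2) = 383/75 kN·m

Load 1 — triangular load w₀=18 kN/m (0→w₀ over full span):
  M_1 = 3w₀Lx/20 - w₀L²/30 - w₀x³/(6L) = 3·18·4·2/20 - 18·4²/30 - 18·2³/(6·4) = 6 kN·m
Load 2 — applied couple M₀=19 kN·m at a=4/3 m (b=L-a=8/3):
  M_2 = R_Ax - M_A - M₀  [x>a] with R_A=19/3, M_A=0 = (19/3)·2 - 0 - 19 = -19/3 kN·m
Load 3 — point force P=17 kN at a=12/5 m (b=L-a=8/5):
  M_3 = Pb²(3a+b)x/L³ - Pab²/L²  [x≤a] = 17·(8/5)²·(3·(12/5)+(8/5))·2/4³ - 17·(12/5)·(8/5)²/4² = 136/25 kN·m
Superposition: M = Σ M_i = 383/75 kN·m ≈ 5.106667 kN·m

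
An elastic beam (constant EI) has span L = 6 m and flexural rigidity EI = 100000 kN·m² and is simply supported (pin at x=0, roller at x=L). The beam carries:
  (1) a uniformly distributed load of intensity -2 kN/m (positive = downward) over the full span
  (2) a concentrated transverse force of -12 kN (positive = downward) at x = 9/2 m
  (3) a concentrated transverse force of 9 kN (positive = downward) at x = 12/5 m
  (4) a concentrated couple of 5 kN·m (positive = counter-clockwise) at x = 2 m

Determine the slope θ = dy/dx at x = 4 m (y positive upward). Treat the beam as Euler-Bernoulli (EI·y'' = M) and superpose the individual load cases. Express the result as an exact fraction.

θ(4) = -19543/300000000 rad

Load 1 — uniform load w=-2 kN/m over full span:
  θ_1 = -w(L³-6Lx²+4x³)/(24EI) = -(-2)·(6³-6·6·4²+4·4³)/(24·100000) = -13/150000 rad
Load 2 — point force P=-12 kN at a=9/2 m (b=L-a=3/2):
  θ_2 = -Pb(L²-b²-3x²)/(6LEI)  [x≤a] = -(-12)·(3/2)·(6²-(3/2)²-3·4²)/(6·6·100000) = -57/800000 rad
Load 3 — point force P=9 kN at a=12/5 m (b=L-a=18/5):
  θ_3 = -Pa(2L²-6Lx+3x²+a²)/(6LEI)  [x>a] = -9·(12/5)·(2·6²-6·6·4+3·4²+(12/5)²)/(6·6·100000) = 171/1562500 rad
Load 4 — applied couple M₀=5 kN·m at a=2 m (b=L-a=4):
  θ_4 = (M₀x²/(2L)-M₀(x-a)+C₁)/EI  [x>a] with C₁=M₀(3b²-L²)/(6L)=5/3 = (5·4²/(2·6)-5·(4-2)+(5/3))/100000 = -1/60000 rad
Superposition: θ = Σ θ_i = -19543/300000000 rad ≈ -0.000065 rad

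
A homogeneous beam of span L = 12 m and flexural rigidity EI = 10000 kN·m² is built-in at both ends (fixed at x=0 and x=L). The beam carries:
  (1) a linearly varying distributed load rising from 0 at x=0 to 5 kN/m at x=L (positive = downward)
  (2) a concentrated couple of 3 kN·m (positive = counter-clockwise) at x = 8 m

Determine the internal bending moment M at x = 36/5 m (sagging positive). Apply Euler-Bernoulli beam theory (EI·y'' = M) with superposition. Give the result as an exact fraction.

Load 1 — triangular load w₀=5 kN/m (0→w₀ over full span):
  M_1 = 3w₀Lx/20 - w₀L²/30 - w₀x³/(6L) = 3·5·12·(36/5)/20 - 5·12²/30 - 5·(36/5)³/(6·12) = 372/25 kN·m
Load 2 — applied couple M₀=3 kN·m at a=8 m (b=L-a=4):
  M_2 = R_Ax - M_A  [x≤a] with R_A=1/3, M_A=1 = (1/3)·(36/5) - 1 = 7/5 kN·m
Superposition: M = Σ M_i = 407/25 kN·m ≈ 16.280000 kN·m

M(36/5) = 407/25 kN·m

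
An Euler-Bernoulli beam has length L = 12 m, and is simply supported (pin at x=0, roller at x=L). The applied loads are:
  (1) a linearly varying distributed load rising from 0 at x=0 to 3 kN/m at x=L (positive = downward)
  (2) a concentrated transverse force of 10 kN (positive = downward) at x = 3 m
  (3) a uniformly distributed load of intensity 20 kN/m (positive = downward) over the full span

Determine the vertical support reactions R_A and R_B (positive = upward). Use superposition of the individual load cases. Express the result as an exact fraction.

Load 1 — triangular load w₀=3 kN/m (0→w₀ over full span):
  R_A = w₀L/6 = 3·12/6 = 6 kN
  R_B = w₀L/3 = 3·12/3 = 12 kN
Load 2 — point force P=10 kN at a=3 m (b=L-a=9):
  R_A = Pb/L = 10·9/12 = 15/2 kN
  R_B = Pa/L = 10·3/12 = 5/2 kN
Load 3 — uniform load w=20 kN/m over full span:
  R_A = wL/2 = 20·12/2 = 120 kN
  R_B = wL/2 = 20·12/2 = 120 kN
Superposition: R_A = 267/2 kN, R_B = 269/2 kN

R_A = 267/2 kN, R_B = 269/2 kN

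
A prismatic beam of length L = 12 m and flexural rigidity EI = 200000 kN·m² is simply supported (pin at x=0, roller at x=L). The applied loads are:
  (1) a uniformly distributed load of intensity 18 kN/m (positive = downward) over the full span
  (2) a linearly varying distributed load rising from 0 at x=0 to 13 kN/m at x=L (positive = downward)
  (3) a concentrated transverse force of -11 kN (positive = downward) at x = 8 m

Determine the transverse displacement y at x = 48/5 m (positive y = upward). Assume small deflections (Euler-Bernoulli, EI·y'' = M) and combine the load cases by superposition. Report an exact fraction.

Load 1 — uniform load w=18 kN/m over full span:
  y_1 = -wx(L³-2Lx²+x³)/(24EI) = -18·(48/5)·(12³-2·12·(48/5)²+(48/5)³)/(24·200000) = -28188/1953125 m
Load 2 — triangular load w₀=13 kN/m (0→w₀ over full span):
  y_2 = -w₀x(7L⁴-10L²x²+3x⁴)/(360LEI) = -13·(48/5)·(7·12⁴-10·12²·(48/5)²+3·(48/5)⁴)/(360·12·200000) = -267462/48828125 m
Load 3 — point force P=-11 kN at a=8 m (b=L-a=4):
  y_3 = -Pa(L-x)(2Lx-a²-x²)/(6LEI)  [x>a] = -(-11)·8·(12-(48/5))·(2·12·(48/5)-8²-(48/5)²)/(6·12·200000) = 1276/1171875 m
Superposition: y = Σ y_i = -2756986/146484375 m ≈ -0.018821 m

y(48/5) = -2756986/146484375 m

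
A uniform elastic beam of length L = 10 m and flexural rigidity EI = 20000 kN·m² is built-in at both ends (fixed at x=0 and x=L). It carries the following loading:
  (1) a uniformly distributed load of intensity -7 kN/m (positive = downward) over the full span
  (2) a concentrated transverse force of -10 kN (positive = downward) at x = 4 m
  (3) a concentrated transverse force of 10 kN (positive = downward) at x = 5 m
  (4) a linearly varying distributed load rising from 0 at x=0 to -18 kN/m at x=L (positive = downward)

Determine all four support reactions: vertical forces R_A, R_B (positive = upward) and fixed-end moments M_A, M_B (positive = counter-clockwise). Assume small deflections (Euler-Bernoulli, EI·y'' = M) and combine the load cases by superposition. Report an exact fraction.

Load 1 — uniform load w=-7 kN/m over full span:
  R_A = wL/2 = (-7)·10/2 = -35 kN
  M_A = wL²/12 = (-7)·10²/12 = -175/3 kN·m
  R_B = wL/2 = (-7)·10/2 = -35 kN
  M_B = -wL²/12 = -(-7)·10²/12 = 175/3 kN·m
Load 2 — point force P=-10 kN at a=4 m (b=L-a=6):
  R_A = Pb²(3a+b)/L³ = (-10)·6²·(3·4+6)/10³ = -162/25 kN
  M_A = Pab²/L² = (-10)·4·6²/10² = -72/5 kN·m
  R_B = Pa²(a+3b)/L³ = (-10)·4²·(4+3·6)/10³ = -88/25 kN
  M_B = -Pa²b/L² = -(-10)·4²·6/10² = 48/5 kN·m
Load 3 — point force P=10 kN at a=5 m (b=L-a=5):
  R_A = Pb²(3a+b)/L³ = 10·5²·(3·5+5)/10³ = 5 kN
  M_A = Pab²/L² = 10·5·5²/10² = 25/2 kN·m
  R_B = Pa²(a+3b)/L³ = 10·5²·(5+3·5)/10³ = 5 kN
  M_B = -Pa²b/L² = -10·5²·5/10² = -25/2 kN·m
Load 4 — triangular load w₀=-18 kN/m (0→w₀ over full span):
  R_A = 3w₀L/20 = 3·(-18)·10/20 = -27 kN
  M_A = w₀L²/30 = (-18)·10²/30 = -60 kN·m
  R_B = 7w₀L/20 = 7·(-18)·10/20 = -63 kN
  M_B = -w₀L²/20 = -(-18)·10²/20 = 90 kN·m
Superposition: R_A = -1587/25 kN, M_A = -3607/30 kN·m, R_B = -2413/25 kN, M_B = 4363/30 kN·m

R_A = -1587/25 kN, M_A = -3607/30 kN·m, R_B = -2413/25 kN, M_B = 4363/30 kN·m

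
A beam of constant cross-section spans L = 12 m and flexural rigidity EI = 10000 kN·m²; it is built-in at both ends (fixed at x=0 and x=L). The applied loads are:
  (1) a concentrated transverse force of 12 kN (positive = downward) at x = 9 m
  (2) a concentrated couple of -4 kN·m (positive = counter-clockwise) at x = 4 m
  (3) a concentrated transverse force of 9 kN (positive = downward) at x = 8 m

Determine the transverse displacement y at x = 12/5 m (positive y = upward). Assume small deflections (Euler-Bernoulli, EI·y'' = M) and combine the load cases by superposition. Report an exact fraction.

y(12/5) = -2113/625000 m

Load 1 — point force P=12 kN at a=9 m (b=L-a=3):
  y_1 = -Pb²x²(3aL-(3a+b)x)/(6L³EI)  [x≤a] = -12·3²·(12/5)²·(3·9·12-(3·9+3)·(12/5))/(6·12³·10000) = -189/125000 m
Load 2 — applied couple M₀=-4 kN·m at a=4 m (b=L-a=8):
  y_2 = (R_Ax³/6 - M_Ax²/2)/EI  [x≤a] with R_A=-4/9, M_A=0 = ((-4/9)·(12/5)³/6 - 0·(12/5)²/2)/10000 = -8/78125 m
Load 3 — point force P=9 kN at a=8 m (b=L-a=4):
  y_3 = -Pb²x²(3aL-(3a+b)x)/(6L³EI)  [x≤a] = -9·4²·(12/5)²·(3·8·12-(3·8+4)·(12/5))/(6·12³·10000) = -138/78125 m
Superposition: y = Σ y_i = -2113/625000 m ≈ -0.003381 m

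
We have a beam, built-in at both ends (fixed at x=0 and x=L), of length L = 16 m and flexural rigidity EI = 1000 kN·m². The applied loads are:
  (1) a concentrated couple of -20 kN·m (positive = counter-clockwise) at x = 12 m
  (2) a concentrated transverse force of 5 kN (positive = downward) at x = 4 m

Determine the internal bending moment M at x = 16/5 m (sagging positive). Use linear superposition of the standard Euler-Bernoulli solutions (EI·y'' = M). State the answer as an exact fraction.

Load 1 — applied couple M₀=-20 kN·m at a=12 m (b=L-a=4):
  M_1 = R_Ax - M_A  [x≤a] with R_A=-45/32, M_A=-25/4 = (-45/32)·(16/5) - (-25/4) = 7/4 kN·m
Load 2 — point force P=5 kN at a=4 m (b=L-a=12):
  M_2 = Pb²(3a+b)x/L³ - Pab²/L²  [x≤a] = 5·12²·(3·4+12)·(16/5)/16³ - 5·4·12²/16² = 9/4 kN·m
Superposition: M = Σ M_i = 4 kN·m ≈ 4.000000 kN·m

M(16/5) = 4 kN·m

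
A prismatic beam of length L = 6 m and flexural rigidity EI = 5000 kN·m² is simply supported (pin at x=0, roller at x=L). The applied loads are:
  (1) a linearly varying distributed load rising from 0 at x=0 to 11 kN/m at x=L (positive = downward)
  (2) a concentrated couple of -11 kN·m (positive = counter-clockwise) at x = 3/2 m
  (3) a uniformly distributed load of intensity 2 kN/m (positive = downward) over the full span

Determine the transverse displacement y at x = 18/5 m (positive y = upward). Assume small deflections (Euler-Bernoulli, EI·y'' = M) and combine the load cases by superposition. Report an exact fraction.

Load 1 — triangular load w₀=11 kN/m (0→w₀ over full span):
  y_1 = -w₀x(7L⁴-10L²x²+3x⁴)/(360LEI) = -11·(18/5)·(7·6⁴-10·6²·(18/5)²+3·(18/5)⁴)/(360·6·5000) = -175824/9765625 m
Load 2 — applied couple M₀=-11 kN·m at a=3/2 m (b=L-a=9/2):
  y_2 = (M₀x³/(6L)-M₀(x-a)²/2+C₁x)/EI  [x>a] with C₁=M₀(3b²-L²)/(6L)=-121/16 = ((-11)·(18/5)³/(6·6)-(-11)·((18/5)-(3/2))²/2+(-121/16)·(18/5))/5000 = -8613/2500000 m
Load 3 — uniform load w=2 kN/m over full span:
  y_3 = -wx(L³-2Lx²+x³)/(24EI) = -2·(18/5)·(6³-2·6·(18/5)²+(18/5)³)/(24·5000) = -2511/390625 m
Superposition: y = Σ y_i = -8711793/312500000 m ≈ -0.027878 m

y(18/5) = -8711793/312500000 m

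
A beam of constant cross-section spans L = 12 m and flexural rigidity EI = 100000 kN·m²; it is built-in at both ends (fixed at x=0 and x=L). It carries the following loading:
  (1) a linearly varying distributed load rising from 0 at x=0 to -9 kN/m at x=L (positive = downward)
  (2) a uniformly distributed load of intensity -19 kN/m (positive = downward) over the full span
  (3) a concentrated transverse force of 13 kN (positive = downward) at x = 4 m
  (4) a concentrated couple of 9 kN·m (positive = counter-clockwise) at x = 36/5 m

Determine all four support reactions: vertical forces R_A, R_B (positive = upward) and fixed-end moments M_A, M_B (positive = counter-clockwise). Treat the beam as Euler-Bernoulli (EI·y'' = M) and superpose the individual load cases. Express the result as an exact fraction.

R_A = -80656/675 kN, M_A = -55172/225 kN·m, R_B = -100919/675 kN, M_B = 63523/225 kN·m

Load 1 — triangular load w₀=-9 kN/m (0→w₀ over full span):
  R_A = 3w₀L/20 = 3·(-9)·12/20 = -81/5 kN
  M_A = w₀L²/30 = (-9)·12²/30 = -216/5 kN·m
  R_B = 7w₀L/20 = 7·(-9)·12/20 = -189/5 kN
  M_B = -w₀L²/20 = -(-9)·12²/20 = 324/5 kN·m
Load 2 — uniform load w=-19 kN/m over full span:
  R_A = wL/2 = (-19)·12/2 = -114 kN
  M_A = wL²/12 = (-19)·12²/12 = -228 kN·m
  R_B = wL/2 = (-19)·12/2 = -114 kN
  M_B = -wL²/12 = -(-19)·12²/12 = 228 kN·m
Load 3 — point force P=13 kN at a=4 m (b=L-a=8):
  R_A = Pb²(3a+b)/L³ = 13·8²·(3·4+8)/12³ = 260/27 kN
  M_A = Pab²/L² = 13·4·8²/12² = 208/9 kN·m
  R_B = Pa²(a+3b)/L³ = 13·4²·(4+3·8)/12³ = 91/27 kN
  M_B = -Pa²b/L² = -13·4²·8/12² = -104/9 kN·m
Load 4 — applied couple M₀=9 kN·m at a=36/5 m (b=L-a=24/5):
  R_A = 6M₀ab/L³ = 6·9·(36/5)·(24/5)/12³ = 27/25 kN
  M_A = M₀b(2a-b)/L² = 9·(24/5)·(2·(36/5)-(24/5))/12² = 72/25 kN·m
  R_B = -6M₀ab/L³ = -6·9·(36/5)·(24/5)/12³ = -27/25 kN
  M_B = M₀a(2b-a)/L² = 9·(36/5)·(2·(24/5)-(36/5))/12² = 27/25 kN·m
Superposition: R_A = -80656/675 kN, M_A = -55172/225 kN·m, R_B = -100919/675 kN, M_B = 63523/225 kN·m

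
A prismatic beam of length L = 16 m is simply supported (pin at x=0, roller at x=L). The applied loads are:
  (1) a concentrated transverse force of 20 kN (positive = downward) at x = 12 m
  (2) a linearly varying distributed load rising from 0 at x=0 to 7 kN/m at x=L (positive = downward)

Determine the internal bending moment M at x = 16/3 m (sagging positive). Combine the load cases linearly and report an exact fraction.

M(16/3) = 9328/81 kN·m

Load 1 — point force P=20 kN at a=12 m (b=L-a=4):
  M_1 = Pbx/L  [x≤a] = 20·4·(16/3)/16 = 80/3 kN·m
Load 2 — triangular load w₀=7 kN/m (0→w₀ over full span):
  M_2 = w₀Lx/6 - w₀x³/(6L) = 7·16·(16/3)/6 - 7·(16/3)³/(6·16) = 7168/81 kN·m
Superposition: M = Σ M_i = 9328/81 kN·m ≈ 115.160494 kN·m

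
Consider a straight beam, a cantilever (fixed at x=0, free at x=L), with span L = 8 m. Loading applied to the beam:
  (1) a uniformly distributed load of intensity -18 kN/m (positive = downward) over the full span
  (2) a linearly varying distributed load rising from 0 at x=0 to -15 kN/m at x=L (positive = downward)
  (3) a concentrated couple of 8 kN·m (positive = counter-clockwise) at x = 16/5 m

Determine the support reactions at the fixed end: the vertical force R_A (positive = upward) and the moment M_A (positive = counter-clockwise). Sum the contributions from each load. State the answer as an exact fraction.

R_A = -204 kN, M_A = -904 kN·m

Load 1 — uniform load w=-18 kN/m over full span:
  R_A = wL = (-18)·8 = -144 kN
  M_A = wL²/2 = (-18)·8²/2 = -576 kN·m
Load 2 — triangular load w₀=-15 kN/m (0→w₀ over full span):
  R_A = w₀L/2 = (-15)·8/2 = -60 kN
  M_A = w₀L²/3 = (-15)·8²/3 = -320 kN·m
Load 3 — applied couple M₀=8 kN·m at a=16/5 m (b=L-a=24/5):
  R_A = 0 kN
  M_A = -M₀ = -8 kN·m
Superposition: R_A = -204 kN, M_A = -904 kN·m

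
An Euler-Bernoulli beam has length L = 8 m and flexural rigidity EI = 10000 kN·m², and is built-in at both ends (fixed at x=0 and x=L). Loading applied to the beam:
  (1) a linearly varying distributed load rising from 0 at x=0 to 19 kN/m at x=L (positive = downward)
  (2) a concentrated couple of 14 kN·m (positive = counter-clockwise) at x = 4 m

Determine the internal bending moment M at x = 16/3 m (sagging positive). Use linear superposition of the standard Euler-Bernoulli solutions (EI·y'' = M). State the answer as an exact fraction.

Load 1 — triangular load w₀=19 kN/m (0→w₀ over full span):
  M_1 = 3w₀Lx/20 - w₀L²/30 - w₀x³/(6L) = 3·19·8·(16/3)/20 - 19·8²/30 - 19·(16/3)³/(6·8) = 8512/405 kN·m
Load 2 — applied couple M₀=14 kN·m at a=4 m (b=L-a=4):
  M_2 = R_Ax - M_A - M₀  [x>a] with R_A=21/8, M_A=7/2 = (21/8)·(16/3) - (7/2) - 14 = -7/2 kN·m
Superposition: M = Σ M_i = 14189/810 kN·m ≈ 17.517284 kN·m

M(16/3) = 14189/810 kN·m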